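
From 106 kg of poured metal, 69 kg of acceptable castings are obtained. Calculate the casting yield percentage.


Formula: Casting Yield = (W_good / W_total) * 100
Yield = (69 kg / 106 kg) * 100 = 65.0943%


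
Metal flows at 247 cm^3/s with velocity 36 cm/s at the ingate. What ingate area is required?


Formula: A_ingate = Q / v  (continuity equation)
A = 247 cm^3/s / 36 cm/s = 6.8611 cm^2

Answer: 6.8611 cm^2


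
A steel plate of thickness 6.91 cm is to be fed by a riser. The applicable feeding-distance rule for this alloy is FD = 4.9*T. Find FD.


Formula: FD = 4.9 * T  (riser feeding-distance rule)
FD = 4.9 * 6.91 cm = 33.8590 cm

Answer: 33.8590 cm


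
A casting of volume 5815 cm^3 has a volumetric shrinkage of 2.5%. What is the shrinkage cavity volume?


Formula: V_shrink = V_casting * shrinkage_pct / 100
V_shrink = 5815 cm^3 * 2.5 / 100 = 145.3750 cm^3


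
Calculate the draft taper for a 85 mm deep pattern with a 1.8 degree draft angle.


Formula: taper = depth * tan(draft_angle)
tan(1.8 deg) = 0.0314263
taper = 85 mm * 0.0314263 = 2.6712 mm

Final answer: 2.6712 mm


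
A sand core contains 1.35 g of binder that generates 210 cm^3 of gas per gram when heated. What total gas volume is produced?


Formula: V_gas = W_binder * gas_evolution_rate
V = 1.35 g * 210 cm^3/g = 283.5000 cm^3


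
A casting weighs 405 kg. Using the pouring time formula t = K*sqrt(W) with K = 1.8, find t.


Formula: t = K * sqrt(W)
sqrt(W) = sqrt(405) = 20.12461
t = 1.8 * 20.12461 = 36.2243 s

Answer: 36.2243 s


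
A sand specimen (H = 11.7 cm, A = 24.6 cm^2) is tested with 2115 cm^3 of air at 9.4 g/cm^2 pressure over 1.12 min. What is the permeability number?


Formula: Permeability Number P = (V * H) / (p * A * t)
Numerator: V * H = 2115 * 11.7 = 24745.5
Denominator: p * A * t = 9.4 * 24.6 * 1.12 = 258.9888
P = 24745.5 / 258.9888 = 95.5466


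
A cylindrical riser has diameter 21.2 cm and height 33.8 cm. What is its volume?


Formula: V = pi * (D/2)^2 * H  (cylinder volume)
Radius = D/2 = 21.2/2 = 10.6 cm
V = pi * 10.6^2 * 33.8 = 11931.0400 cm^3

Final answer: 11931.0400 cm^3


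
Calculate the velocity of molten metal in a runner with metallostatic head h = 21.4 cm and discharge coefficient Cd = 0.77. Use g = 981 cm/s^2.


Formula: v = Cd * sqrt(2 * g * h)  (Torricelli with discharge coefficient)
2*g*h = 2 * 981 * 21.4 = 41986.8 cm^2/s^2
sqrt(41986.8) = 204.90681 cm/s
v = 0.77 * 204.90681 = 157.7782 cm/s

Final answer: 157.7782 cm/s


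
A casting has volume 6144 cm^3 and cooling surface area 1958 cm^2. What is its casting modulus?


Formula: Casting Modulus M = V / A
M = 6144 cm^3 / 1958 cm^2 = 3.1379 cm


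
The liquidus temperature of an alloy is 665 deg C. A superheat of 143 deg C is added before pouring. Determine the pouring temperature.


Formula: T_pour = T_melt + Superheat
T_pour = 665 + 143 = 808 deg C

Answer: 808 deg C


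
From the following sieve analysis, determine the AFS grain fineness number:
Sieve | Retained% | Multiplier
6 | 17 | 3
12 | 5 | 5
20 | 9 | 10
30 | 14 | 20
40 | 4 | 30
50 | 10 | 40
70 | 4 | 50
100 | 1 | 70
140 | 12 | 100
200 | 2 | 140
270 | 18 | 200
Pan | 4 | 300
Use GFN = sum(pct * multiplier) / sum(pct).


Formula: GFN = sum(pct * multiplier) / sum(pct)
sum(pct * multiplier) = 7516
sum(pct) = 100
GFN = 7516 / 100 = 75.16

75.16


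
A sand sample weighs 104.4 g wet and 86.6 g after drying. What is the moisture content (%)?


Formula: MC = (W_wet - W_dry) / W_wet * 100
Water mass = 104.4 - 86.6 = 17.8 g
MC = 17.8 / 104.4 * 100 = 17.0498%

Answer: 17.0498%


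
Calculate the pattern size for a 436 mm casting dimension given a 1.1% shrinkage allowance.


Formula: L_pattern = L_casting * (1 + shrinkage_rate/100)
Shrinkage factor = 1 + 1.1/100 = 1.011
L_pattern = 436 mm * 1.011 = 440.7960 mm

Answer: 440.7960 mm


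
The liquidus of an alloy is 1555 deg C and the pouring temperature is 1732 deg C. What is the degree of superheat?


Formula: Superheat = T_pour - T_melt
Superheat = 1732 - 1555 = 177 deg C

Final answer: 177 deg C


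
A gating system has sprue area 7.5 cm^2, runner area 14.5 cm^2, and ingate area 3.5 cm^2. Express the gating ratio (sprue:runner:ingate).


Sprue:Runner:Ingate = 1 : 14.5/7.5 : 3.5/7.5 = 1:1.93:0.47


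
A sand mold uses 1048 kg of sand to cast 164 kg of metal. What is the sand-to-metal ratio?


Formula: Sand-to-Metal Ratio = W_sand / W_metal
Ratio = 1048 kg / 164 kg = 6.3902

Final answer: 6.3902


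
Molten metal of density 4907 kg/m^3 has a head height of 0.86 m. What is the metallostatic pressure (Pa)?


Formula: P = rho * g * h
rho * g = 4907 * 9.81 = 48137.67 N/m^3
P = 48137.67 * 0.86 = 41398.3962 Pa


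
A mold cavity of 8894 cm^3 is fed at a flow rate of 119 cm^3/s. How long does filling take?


Formula: t_fill = V_mold / Q_flow
t = 8894 cm^3 / 119 cm^3/s = 74.7395 s

Answer: 74.7395 s


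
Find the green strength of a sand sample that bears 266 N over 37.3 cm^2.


Formula: Compressive Strength = Force / Area
Strength = 266 N / 37.3 cm^2 = 7.1314 N/cm^2


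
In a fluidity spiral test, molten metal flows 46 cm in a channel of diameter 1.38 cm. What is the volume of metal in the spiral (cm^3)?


Formula: V = pi * (d/2)^2 * L  (cylinder volume)
Radius = 1.38/2 = 0.69 cm
V = pi * 0.69^2 * 46 = 68.8028 cm^3

Final answer: 68.8028 cm^3


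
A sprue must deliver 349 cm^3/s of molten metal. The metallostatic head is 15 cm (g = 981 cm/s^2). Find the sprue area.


Formula: v = sqrt(2*g*h), A = Q/v
Velocity: v = sqrt(2 * 981 * 15) = sqrt(29430) = 171.5517 cm/s
Sprue area: A = Q / v = 349 / 171.5517 = 2.0344 cm^2

2.0344 cm^2


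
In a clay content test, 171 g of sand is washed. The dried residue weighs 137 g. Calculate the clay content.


Formula: Clay% = (W_total - W_washed) / W_total * 100
Clay mass = 171 - 137 = 34 g
Clay% = 34 / 171 * 100 = 19.8830%

19.8830%


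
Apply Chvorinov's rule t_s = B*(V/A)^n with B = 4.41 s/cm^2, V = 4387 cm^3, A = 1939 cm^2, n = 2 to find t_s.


Formula: t_s = B * (V/A)^n  (Chvorinov's rule, n=2)
Modulus M = V/A = 4387/1939 = 2.262506 cm
M^2 = 2.262506^2 = 5.118933 cm^2
t_s = 4.41 * 5.118933 = 22.5745 s


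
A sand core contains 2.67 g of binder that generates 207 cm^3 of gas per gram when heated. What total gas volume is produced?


Formula: V_gas = W_binder * gas_evolution_rate
V = 2.67 g * 207 cm^3/g = 552.6900 cm^3

Answer: 552.6900 cm^3


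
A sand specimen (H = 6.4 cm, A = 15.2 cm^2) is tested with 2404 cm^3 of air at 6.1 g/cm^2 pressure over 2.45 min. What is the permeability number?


Formula: Permeability Number P = (V * H) / (p * A * t)
Numerator: V * H = 2404 * 6.4 = 15385.6
Denominator: p * A * t = 6.1 * 15.2 * 2.45 = 227.164
P = 15385.6 / 227.164 = 67.7290


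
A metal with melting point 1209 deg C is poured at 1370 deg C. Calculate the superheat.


Formula: Superheat = T_pour - T_melt
Superheat = 1370 - 1209 = 161 deg C

Final answer: 161 deg C


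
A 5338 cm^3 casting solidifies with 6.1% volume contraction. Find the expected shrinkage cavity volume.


Formula: V_shrink = V_casting * shrinkage_pct / 100
V_shrink = 5338 cm^3 * 6.1 / 100 = 325.6180 cm^3

Final answer: 325.6180 cm^3


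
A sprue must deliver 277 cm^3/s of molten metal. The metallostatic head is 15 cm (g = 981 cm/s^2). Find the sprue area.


Formula: v = sqrt(2*g*h), A = Q/v
Velocity: v = sqrt(2 * 981 * 15) = sqrt(29430) = 171.5517 cm/s
Sprue area: A = Q / v = 277 / 171.5517 = 1.6147 cm^2

1.6147 cm^2


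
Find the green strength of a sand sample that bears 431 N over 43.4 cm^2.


Formula: Compressive Strength = Force / Area
Strength = 431 N / 43.4 cm^2 = 9.9309 N/cm^2

Answer: 9.9309 N/cm^2


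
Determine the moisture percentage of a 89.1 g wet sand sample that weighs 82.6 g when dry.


Formula: MC = (W_wet - W_dry) / W_wet * 100
Water mass = 89.1 - 82.6 = 6.5 g
MC = 6.5 / 89.1 * 100 = 7.2952%


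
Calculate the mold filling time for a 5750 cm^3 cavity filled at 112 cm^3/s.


Formula: t_fill = V_mold / Q_flow
t = 5750 cm^3 / 112 cm^3/s = 51.3393 s

51.3393 s


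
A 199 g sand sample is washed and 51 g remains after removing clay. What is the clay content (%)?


Formula: Clay% = (W_total - W_washed) / W_total * 100
Clay mass = 199 - 51 = 148 g
Clay% = 148 / 199 * 100 = 74.3719%

Final answer: 74.3719%


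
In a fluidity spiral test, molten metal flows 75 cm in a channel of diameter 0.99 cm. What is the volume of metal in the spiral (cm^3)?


Formula: V = pi * (d/2)^2 * L  (cylinder volume)
Radius = 0.99/2 = 0.495 cm
V = pi * 0.495^2 * 75 = 57.7327 cm^3

57.7327 cm^3


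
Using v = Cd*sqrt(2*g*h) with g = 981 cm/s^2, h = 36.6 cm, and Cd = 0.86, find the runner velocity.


Formula: v = Cd * sqrt(2 * g * h)  (Torricelli with discharge coefficient)
2*g*h = 2 * 981 * 36.6 = 71809.2 cm^2/s^2
sqrt(71809.2) = 267.97239 cm/s
v = 0.86 * 267.97239 = 230.4563 cm/s

Answer: 230.4563 cm/s


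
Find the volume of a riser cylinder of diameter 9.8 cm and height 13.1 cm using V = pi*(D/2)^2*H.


Formula: V = pi * (D/2)^2 * H  (cylinder volume)
Radius = D/2 = 9.8/2 = 4.9 cm
V = pi * 4.9^2 * 13.1 = 988.1283 cm^3

Final answer: 988.1283 cm^3


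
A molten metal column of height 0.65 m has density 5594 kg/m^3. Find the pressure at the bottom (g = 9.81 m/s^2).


Formula: P = rho * g * h
rho * g = 5594 * 9.81 = 54877.14 N/m^3
P = 54877.14 * 0.65 = 35670.1410 Pa

Final answer: 35670.1410 Pa


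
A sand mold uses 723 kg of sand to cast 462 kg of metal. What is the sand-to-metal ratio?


Formula: Sand-to-Metal Ratio = W_sand / W_metal
Ratio = 723 kg / 462 kg = 1.5649

1.5649


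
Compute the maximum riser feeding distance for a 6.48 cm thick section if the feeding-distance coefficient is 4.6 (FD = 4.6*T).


Formula: FD = 4.6 * T  (riser feeding-distance rule)
FD = 4.6 * 6.48 cm = 29.8080 cm

Final answer: 29.8080 cm


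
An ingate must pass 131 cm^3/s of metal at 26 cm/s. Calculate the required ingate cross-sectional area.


Formula: A_ingate = Q / v  (continuity equation)
A = 131 cm^3/s / 26 cm/s = 5.0385 cm^2

Answer: 5.0385 cm^2


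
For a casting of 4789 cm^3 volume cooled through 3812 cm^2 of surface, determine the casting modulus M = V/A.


Formula: Casting Modulus M = V / A
M = 4789 cm^3 / 3812 cm^2 = 1.2563 cm

1.2563 cm


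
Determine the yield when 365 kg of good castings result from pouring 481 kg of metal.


Formula: Casting Yield = (W_good / W_total) * 100
Yield = (365 kg / 481 kg) * 100 = 75.8836%

Final answer: 75.8836%


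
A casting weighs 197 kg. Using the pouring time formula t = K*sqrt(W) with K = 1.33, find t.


Formula: t = K * sqrt(W)
sqrt(W) = sqrt(197) = 14.03567
t = 1.33 * 14.03567 = 18.6674 s

Final answer: 18.6674 s


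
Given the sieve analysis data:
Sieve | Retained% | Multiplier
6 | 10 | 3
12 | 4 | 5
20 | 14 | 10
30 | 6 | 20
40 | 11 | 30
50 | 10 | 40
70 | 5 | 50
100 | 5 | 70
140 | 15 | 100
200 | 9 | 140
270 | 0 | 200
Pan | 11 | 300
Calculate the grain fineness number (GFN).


Formula: GFN = sum(pct * multiplier) / sum(pct)
sum(pct * multiplier) = 7700
sum(pct) = 100
GFN = 7700 / 100 = 77.00

Answer: 77.00


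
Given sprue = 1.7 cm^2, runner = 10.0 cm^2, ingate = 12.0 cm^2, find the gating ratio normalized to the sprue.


Sprue:Runner:Ingate = 1 : 10.0/1.7 : 12.0/1.7 = 1:5.88:7.06


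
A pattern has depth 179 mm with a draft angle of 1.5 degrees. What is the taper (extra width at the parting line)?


Formula: taper = depth * tan(draft_angle)
tan(1.5 deg) = 0.0261859
taper = 179 mm * 0.0261859 = 4.6873 mm

Final answer: 4.6873 mm


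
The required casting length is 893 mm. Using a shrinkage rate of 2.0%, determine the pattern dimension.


Formula: L_pattern = L_casting * (1 + shrinkage_rate/100)
Shrinkage factor = 1 + 2.0/100 = 1.02
L_pattern = 893 mm * 1.02 = 910.8600 mm


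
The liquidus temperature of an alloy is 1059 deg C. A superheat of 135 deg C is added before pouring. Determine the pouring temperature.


Formula: T_pour = T_melt + Superheat
T_pour = 1059 + 135 = 1194 deg C


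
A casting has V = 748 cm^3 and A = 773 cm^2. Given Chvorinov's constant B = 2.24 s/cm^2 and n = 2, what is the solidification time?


Formula: t_s = B * (V/A)^n  (Chvorinov's rule, n=2)
Modulus M = V/A = 748/773 = 0.967658 cm
M^2 = 0.967658^2 = 0.936362 cm^2
t_s = 2.24 * 0.936362 = 2.0975 s


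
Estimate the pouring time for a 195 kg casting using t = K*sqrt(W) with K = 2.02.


Formula: t = K * sqrt(W)
sqrt(W) = sqrt(195) = 13.96424
t = 2.02 * 13.96424 = 28.2078 s

Answer: 28.2078 s


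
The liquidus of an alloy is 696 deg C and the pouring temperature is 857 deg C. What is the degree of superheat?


Formula: Superheat = T_pour - T_melt
Superheat = 857 - 696 = 161 deg C

Answer: 161 deg C


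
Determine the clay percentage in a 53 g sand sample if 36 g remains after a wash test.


Formula: Clay% = (W_total - W_washed) / W_total * 100
Clay mass = 53 - 36 = 17 g
Clay% = 17 / 53 * 100 = 32.0755%

32.0755%


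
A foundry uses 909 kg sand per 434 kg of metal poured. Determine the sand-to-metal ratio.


Formula: Sand-to-Metal Ratio = W_sand / W_metal
Ratio = 909 kg / 434 kg = 2.0945

Final answer: 2.0945


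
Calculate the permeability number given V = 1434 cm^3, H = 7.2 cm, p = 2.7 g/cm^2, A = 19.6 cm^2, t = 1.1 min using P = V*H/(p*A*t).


Formula: Permeability Number P = (V * H) / (p * A * t)
Numerator: V * H = 1434 * 7.2 = 10324.8
Denominator: p * A * t = 2.7 * 19.6 * 1.1 = 58.212
P = 10324.8 / 58.212 = 177.3655

Final answer: 177.3655


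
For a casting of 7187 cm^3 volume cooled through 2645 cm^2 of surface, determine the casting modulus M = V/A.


Formula: Casting Modulus M = V / A
M = 7187 cm^3 / 2645 cm^2 = 2.7172 cm

2.7172 cm


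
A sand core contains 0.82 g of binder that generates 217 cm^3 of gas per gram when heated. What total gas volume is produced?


Formula: V_gas = W_binder * gas_evolution_rate
V = 0.82 g * 217 cm^3/g = 177.9400 cm^3


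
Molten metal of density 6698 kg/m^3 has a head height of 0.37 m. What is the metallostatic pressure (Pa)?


Formula: P = rho * g * h
rho * g = 6698 * 9.81 = 65707.38 N/m^3
P = 65707.38 * 0.37 = 24311.7306 Pa

Final answer: 24311.7306 Pa


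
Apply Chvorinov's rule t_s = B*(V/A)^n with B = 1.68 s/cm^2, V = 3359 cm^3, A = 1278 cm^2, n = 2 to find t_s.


Formula: t_s = B * (V/A)^n  (Chvorinov's rule, n=2)
Modulus M = V/A = 3359/1278 = 2.628326 cm
M^2 = 2.628326^2 = 6.908098 cm^2
t_s = 1.68 * 6.908098 = 11.6056 s

Final answer: 11.6056 s


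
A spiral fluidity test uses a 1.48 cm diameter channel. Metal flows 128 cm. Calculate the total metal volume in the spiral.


Formula: V = pi * (d/2)^2 * L  (cylinder volume)
Radius = 1.48/2 = 0.74 cm
V = pi * 0.74^2 * 128 = 220.2030 cm^3

Answer: 220.2030 cm^3


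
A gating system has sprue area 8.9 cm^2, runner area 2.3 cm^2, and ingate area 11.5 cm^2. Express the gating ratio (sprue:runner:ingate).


Sprue:Runner:Ingate = 1 : 2.3/8.9 : 11.5/8.9 = 1:0.26:1.29

Final answer: 1:0.26:1.29


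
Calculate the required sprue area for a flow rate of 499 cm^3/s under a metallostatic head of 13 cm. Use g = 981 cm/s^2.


Formula: v = sqrt(2*g*h), A = Q/v
Velocity: v = sqrt(2 * 981 * 13) = sqrt(25506) = 159.7060 cm/s
Sprue area: A = Q / v = 499 / 159.7060 = 3.1245 cm^2


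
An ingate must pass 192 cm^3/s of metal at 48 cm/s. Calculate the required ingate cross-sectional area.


Formula: A_ingate = Q / v  (continuity equation)
A = 192 cm^3/s / 48 cm/s = 4.0000 cm^2

Final answer: 4.0000 cm^2


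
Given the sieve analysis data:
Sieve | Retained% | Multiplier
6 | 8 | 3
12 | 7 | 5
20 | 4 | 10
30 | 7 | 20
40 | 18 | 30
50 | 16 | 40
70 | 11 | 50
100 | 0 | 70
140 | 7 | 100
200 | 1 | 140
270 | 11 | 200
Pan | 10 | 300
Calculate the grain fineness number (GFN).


Formula: GFN = sum(pct * multiplier) / sum(pct)
sum(pct * multiplier) = 8009
sum(pct) = 100
GFN = 8009 / 100 = 80.09


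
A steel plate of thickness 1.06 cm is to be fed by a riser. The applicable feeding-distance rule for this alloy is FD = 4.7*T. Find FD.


Formula: FD = 4.7 * T  (riser feeding-distance rule)
FD = 4.7 * 1.06 cm = 4.9820 cm


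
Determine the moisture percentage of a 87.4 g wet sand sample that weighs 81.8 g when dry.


Formula: MC = (W_wet - W_dry) / W_wet * 100
Water mass = 87.4 - 81.8 = 5.6 g
MC = 5.6 / 87.4 * 100 = 6.4073%


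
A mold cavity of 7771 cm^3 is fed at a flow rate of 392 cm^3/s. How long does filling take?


Formula: t_fill = V_mold / Q_flow
t = 7771 cm^3 / 392 cm^3/s = 19.8240 s

Final answer: 19.8240 s


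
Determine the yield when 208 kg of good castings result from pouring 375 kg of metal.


Formula: Casting Yield = (W_good / W_total) * 100
Yield = (208 kg / 375 kg) * 100 = 55.4667%


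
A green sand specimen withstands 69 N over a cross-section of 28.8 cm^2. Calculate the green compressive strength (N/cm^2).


Formula: Compressive Strength = Force / Area
Strength = 69 N / 28.8 cm^2 = 2.3958 N/cm^2

2.3958 N/cm^2


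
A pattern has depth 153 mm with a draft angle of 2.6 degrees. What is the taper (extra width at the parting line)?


Formula: taper = depth * tan(draft_angle)
tan(2.6 deg) = 0.0454097
taper = 153 mm * 0.0454097 = 6.9477 mm

Answer: 6.9477 mm


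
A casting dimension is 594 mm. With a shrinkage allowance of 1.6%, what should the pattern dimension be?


Formula: L_pattern = L_casting * (1 + shrinkage_rate/100)
Shrinkage factor = 1 + 1.6/100 = 1.016
L_pattern = 594 mm * 1.016 = 603.5040 mm

Answer: 603.5040 mm


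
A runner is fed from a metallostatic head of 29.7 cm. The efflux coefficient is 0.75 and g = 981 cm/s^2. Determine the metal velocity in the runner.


Formula: v = Cd * sqrt(2 * g * h)  (Torricelli with discharge coefficient)
2*g*h = 2 * 981 * 29.7 = 58271.4 cm^2/s^2
sqrt(58271.4) = 241.39470 cm/s
v = 0.75 * 241.39470 = 181.0460 cm/s


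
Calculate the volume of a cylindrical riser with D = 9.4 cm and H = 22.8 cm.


Formula: V = pi * (D/2)^2 * H  (cylinder volume)
Radius = D/2 = 9.4/2 = 4.7 cm
V = pi * 4.7^2 * 22.8 = 1582.2694 cm^3


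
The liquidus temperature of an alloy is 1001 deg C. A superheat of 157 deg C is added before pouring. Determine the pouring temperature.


Formula: T_pour = T_melt + Superheat
T_pour = 1001 + 157 = 1158 deg C

Final answer: 1158 deg C


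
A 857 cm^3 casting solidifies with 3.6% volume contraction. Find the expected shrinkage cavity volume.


Formula: V_shrink = V_casting * shrinkage_pct / 100
V_shrink = 857 cm^3 * 3.6 / 100 = 30.8520 cm^3

Final answer: 30.8520 cm^3


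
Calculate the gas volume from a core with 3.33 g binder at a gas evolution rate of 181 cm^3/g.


Formula: V_gas = W_binder * gas_evolution_rate
V = 3.33 g * 181 cm^3/g = 602.7300 cm^3


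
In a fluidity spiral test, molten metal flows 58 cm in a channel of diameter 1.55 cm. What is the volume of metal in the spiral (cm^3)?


Formula: V = pi * (d/2)^2 * L  (cylinder volume)
Radius = 1.55/2 = 0.775 cm
V = pi * 0.775^2 * 58 = 109.4413 cm^3

Answer: 109.4413 cm^3


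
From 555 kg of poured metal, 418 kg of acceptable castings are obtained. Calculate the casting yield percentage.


Formula: Casting Yield = (W_good / W_total) * 100
Yield = (418 kg / 555 kg) * 100 = 75.3153%


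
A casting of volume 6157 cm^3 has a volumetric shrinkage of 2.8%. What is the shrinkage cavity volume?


Formula: V_shrink = V_casting * shrinkage_pct / 100
V_shrink = 6157 cm^3 * 2.8 / 100 = 172.3960 cm^3

172.3960 cm^3


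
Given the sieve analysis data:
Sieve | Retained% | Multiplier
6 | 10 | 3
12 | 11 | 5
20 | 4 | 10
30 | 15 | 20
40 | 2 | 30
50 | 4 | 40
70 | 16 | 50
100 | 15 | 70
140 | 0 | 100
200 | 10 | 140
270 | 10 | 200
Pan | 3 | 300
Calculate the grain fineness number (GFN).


Formula: GFN = sum(pct * multiplier) / sum(pct)
sum(pct * multiplier) = 6795
sum(pct) = 100
GFN = 6795 / 100 = 67.95


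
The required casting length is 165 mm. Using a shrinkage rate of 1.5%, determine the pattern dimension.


Formula: L_pattern = L_casting * (1 + shrinkage_rate/100)
Shrinkage factor = 1 + 1.5/100 = 1.015
L_pattern = 165 mm * 1.015 = 167.4750 mm

Final answer: 167.4750 mm


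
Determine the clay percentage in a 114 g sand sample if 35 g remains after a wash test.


Formula: Clay% = (W_total - W_washed) / W_total * 100
Clay mass = 114 - 35 = 79 g
Clay% = 79 / 114 * 100 = 69.2982%


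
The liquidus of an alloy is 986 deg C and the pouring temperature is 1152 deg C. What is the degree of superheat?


Formula: Superheat = T_pour - T_melt
Superheat = 1152 - 986 = 166 deg C

Answer: 166 deg C


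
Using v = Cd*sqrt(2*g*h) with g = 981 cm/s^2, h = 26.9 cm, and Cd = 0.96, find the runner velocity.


Formula: v = Cd * sqrt(2 * g * h)  (Torricelli with discharge coefficient)
2*g*h = 2 * 981 * 26.9 = 52777.8 cm^2/s^2
sqrt(52777.8) = 229.73419 cm/s
v = 0.96 * 229.73419 = 220.5448 cm/s


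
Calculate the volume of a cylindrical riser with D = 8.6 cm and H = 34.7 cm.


Formula: V = pi * (D/2)^2 * H  (cylinder volume)
Radius = D/2 = 8.6/2 = 4.3 cm
V = pi * 4.3^2 * 34.7 = 2015.6553 cm^3

2015.6553 cm^3


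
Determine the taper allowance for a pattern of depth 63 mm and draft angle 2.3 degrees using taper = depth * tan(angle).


Formula: taper = depth * tan(draft_angle)
tan(2.3 deg) = 0.0401641
taper = 63 mm * 0.0401641 = 2.5303 mm

Final answer: 2.5303 mm


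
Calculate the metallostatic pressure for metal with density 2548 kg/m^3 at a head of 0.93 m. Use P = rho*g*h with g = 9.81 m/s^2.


Formula: P = rho * g * h
rho * g = 2548 * 9.81 = 24995.88 N/m^3
P = 24995.88 * 0.93 = 23246.1684 Pa

23246.1684 Pa


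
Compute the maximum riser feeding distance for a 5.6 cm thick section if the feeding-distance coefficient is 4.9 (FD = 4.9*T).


Formula: FD = 4.9 * T  (riser feeding-distance rule)
FD = 4.9 * 5.6 cm = 27.4400 cm

Final answer: 27.4400 cm


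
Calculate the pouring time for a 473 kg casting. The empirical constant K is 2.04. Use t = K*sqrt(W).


Formula: t = K * sqrt(W)
sqrt(W) = sqrt(473) = 21.74856
t = 2.04 * 21.74856 = 44.3671 s

44.3671 s


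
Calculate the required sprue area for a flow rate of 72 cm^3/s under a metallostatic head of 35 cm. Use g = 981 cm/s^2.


Formula: v = sqrt(2*g*h), A = Q/v
Velocity: v = sqrt(2 * 981 * 35) = sqrt(68670) = 262.0496 cm/s
Sprue area: A = Q / v = 72 / 262.0496 = 0.2748 cm^2

0.2748 cm^2


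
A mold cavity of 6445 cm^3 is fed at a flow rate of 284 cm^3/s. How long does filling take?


Formula: t_fill = V_mold / Q_flow
t = 6445 cm^3 / 284 cm^3/s = 22.6937 s

Answer: 22.6937 s


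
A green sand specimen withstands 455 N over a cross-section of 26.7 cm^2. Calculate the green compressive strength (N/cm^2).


Formula: Compressive Strength = Force / Area
Strength = 455 N / 26.7 cm^2 = 17.0412 N/cm^2


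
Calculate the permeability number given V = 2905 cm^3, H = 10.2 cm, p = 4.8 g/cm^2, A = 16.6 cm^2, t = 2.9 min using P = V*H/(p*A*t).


Formula: Permeability Number P = (V * H) / (p * A * t)
Numerator: V * H = 2905 * 10.2 = 29631.0
Denominator: p * A * t = 4.8 * 16.6 * 2.9 = 231.072
P = 29631.0 / 231.072 = 128.2328

128.2328


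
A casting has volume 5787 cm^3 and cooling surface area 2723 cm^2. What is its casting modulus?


Formula: Casting Modulus M = V / A
M = 5787 cm^3 / 2723 cm^2 = 2.1252 cm

2.1252 cm


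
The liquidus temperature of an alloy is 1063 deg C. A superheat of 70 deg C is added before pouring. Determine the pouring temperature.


Formula: T_pour = T_melt + Superheat
T_pour = 1063 + 70 = 1133 deg C

Final answer: 1133 deg C


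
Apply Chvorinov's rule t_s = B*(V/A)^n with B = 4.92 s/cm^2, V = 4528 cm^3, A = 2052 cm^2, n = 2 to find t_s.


Formula: t_s = B * (V/A)^n  (Chvorinov's rule, n=2)
Modulus M = V/A = 4528/2052 = 2.206628 cm
M^2 = 2.206628^2 = 4.869207 cm^2
t_s = 4.92 * 4.869207 = 23.9565 s

23.9565 s


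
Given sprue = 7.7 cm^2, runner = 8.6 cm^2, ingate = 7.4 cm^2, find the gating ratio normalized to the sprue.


Sprue:Runner:Ingate = 1 : 8.6/7.7 : 7.4/7.7 = 1:1.12:0.96


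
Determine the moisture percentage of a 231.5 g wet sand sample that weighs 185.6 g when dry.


Formula: MC = (W_wet - W_dry) / W_wet * 100
Water mass = 231.5 - 185.6 = 45.9 g
MC = 45.9 / 231.5 * 100 = 19.8272%


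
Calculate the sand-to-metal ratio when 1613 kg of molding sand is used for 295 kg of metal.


Formula: Sand-to-Metal Ratio = W_sand / W_metal
Ratio = 1613 kg / 295 kg = 5.4678


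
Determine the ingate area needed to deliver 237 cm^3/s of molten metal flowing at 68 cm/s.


Formula: A_ingate = Q / v  (continuity equation)
A = 237 cm^3/s / 68 cm/s = 3.4853 cm^2

Final answer: 3.4853 cm^2


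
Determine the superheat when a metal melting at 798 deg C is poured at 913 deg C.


Formula: Superheat = T_pour - T_melt
Superheat = 913 - 798 = 115 deg C

Answer: 115 deg C


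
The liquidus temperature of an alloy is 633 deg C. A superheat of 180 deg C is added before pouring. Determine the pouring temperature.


Formula: T_pour = T_melt + Superheat
T_pour = 633 + 180 = 813 deg C


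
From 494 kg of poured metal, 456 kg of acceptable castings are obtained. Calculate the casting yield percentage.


Formula: Casting Yield = (W_good / W_total) * 100
Yield = (456 kg / 494 kg) * 100 = 92.3077%

Answer: 92.3077%


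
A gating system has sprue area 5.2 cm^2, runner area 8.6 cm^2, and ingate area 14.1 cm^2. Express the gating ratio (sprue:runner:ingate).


Sprue:Runner:Ingate = 1 : 8.6/5.2 : 14.1/5.2 = 1:1.65:2.71

Answer: 1:1.65:2.71


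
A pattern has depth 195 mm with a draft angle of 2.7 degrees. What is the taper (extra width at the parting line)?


Formula: taper = depth * tan(draft_angle)
tan(2.7 deg) = 0.0471588
taper = 195 mm * 0.0471588 = 9.1960 mm

Final answer: 9.1960 mm


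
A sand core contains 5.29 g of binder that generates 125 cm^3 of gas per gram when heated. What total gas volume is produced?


Formula: V_gas = W_binder * gas_evolution_rate
V = 5.29 g * 125 cm^3/g = 661.2500 cm^3


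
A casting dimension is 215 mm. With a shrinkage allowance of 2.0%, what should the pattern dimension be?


Formula: L_pattern = L_casting * (1 + shrinkage_rate/100)
Shrinkage factor = 1 + 2.0/100 = 1.02
L_pattern = 215 mm * 1.02 = 219.3000 mm

Final answer: 219.3000 mm


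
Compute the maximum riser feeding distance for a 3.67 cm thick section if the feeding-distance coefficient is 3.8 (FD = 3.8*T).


Formula: FD = 3.8 * T  (riser feeding-distance rule)
FD = 3.8 * 3.67 cm = 13.9460 cm


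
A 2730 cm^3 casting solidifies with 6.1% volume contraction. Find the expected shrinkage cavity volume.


Formula: V_shrink = V_casting * shrinkage_pct / 100
V_shrink = 2730 cm^3 * 6.1 / 100 = 166.5300 cm^3


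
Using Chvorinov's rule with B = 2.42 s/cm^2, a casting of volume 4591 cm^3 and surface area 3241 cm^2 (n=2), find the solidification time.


Formula: t_s = B * (V/A)^n  (Chvorinov's rule, n=2)
Modulus M = V/A = 4591/3241 = 1.416538 cm
M^2 = 1.416538^2 = 2.006580 cm^2
t_s = 2.42 * 2.006580 = 4.8559 s

Answer: 4.8559 s


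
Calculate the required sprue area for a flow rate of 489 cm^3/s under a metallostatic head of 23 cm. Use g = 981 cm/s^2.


Formula: v = sqrt(2*g*h), A = Q/v
Velocity: v = sqrt(2 * 981 * 23) = sqrt(45126) = 212.4288 cm/s
Sprue area: A = Q / v = 489 / 212.4288 = 2.3019 cm^2

Answer: 2.3019 cm^2


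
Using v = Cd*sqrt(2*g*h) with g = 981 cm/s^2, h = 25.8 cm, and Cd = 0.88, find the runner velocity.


Formula: v = Cd * sqrt(2 * g * h)  (Torricelli with discharge coefficient)
2*g*h = 2 * 981 * 25.8 = 50619.6 cm^2/s^2
sqrt(50619.6) = 224.98800 cm/s
v = 0.88 * 224.98800 = 197.9894 cm/s

Final answer: 197.9894 cm/s


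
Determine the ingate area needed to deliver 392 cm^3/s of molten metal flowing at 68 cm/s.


Formula: A_ingate = Q / v  (continuity equation)
A = 392 cm^3/s / 68 cm/s = 5.7647 cm^2

5.7647 cm^2


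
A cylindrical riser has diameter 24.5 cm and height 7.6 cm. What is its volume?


Formula: V = pi * (D/2)^2 * H  (cylinder volume)
Radius = D/2 = 24.5/2 = 12.25 cm
V = pi * 12.25^2 * 7.6 = 3582.9079 cm^3

Final answer: 3582.9079 cm^3


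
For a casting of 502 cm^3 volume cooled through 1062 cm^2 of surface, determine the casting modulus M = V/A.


Formula: Casting Modulus M = V / A
M = 502 cm^3 / 1062 cm^2 = 0.4727 cm


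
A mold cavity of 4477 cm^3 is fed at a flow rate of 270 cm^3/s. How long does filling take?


Formula: t_fill = V_mold / Q_flow
t = 4477 cm^3 / 270 cm^3/s = 16.5815 s

Answer: 16.5815 s


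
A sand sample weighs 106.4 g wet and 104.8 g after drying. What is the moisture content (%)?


Formula: MC = (W_wet - W_dry) / W_wet * 100
Water mass = 106.4 - 104.8 = 1.6 g
MC = 1.6 / 106.4 * 100 = 1.5038%

Answer: 1.5038%


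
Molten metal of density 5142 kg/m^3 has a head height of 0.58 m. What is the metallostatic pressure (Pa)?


Formula: P = rho * g * h
rho * g = 5142 * 9.81 = 50443.02 N/m^3
P = 50443.02 * 0.58 = 29256.9516 Pa

Final answer: 29256.9516 Pa


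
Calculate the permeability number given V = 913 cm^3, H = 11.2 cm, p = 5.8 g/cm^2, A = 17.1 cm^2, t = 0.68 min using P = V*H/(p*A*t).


Formula: Permeability Number P = (V * H) / (p * A * t)
Numerator: V * H = 913 * 11.2 = 10225.6
Denominator: p * A * t = 5.8 * 17.1 * 0.68 = 67.4424
P = 10225.6 / 67.4424 = 151.6198

Answer: 151.6198


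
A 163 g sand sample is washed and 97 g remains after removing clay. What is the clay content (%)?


Formula: Clay% = (W_total - W_washed) / W_total * 100
Clay mass = 163 - 97 = 66 g
Clay% = 66 / 163 * 100 = 40.4908%

Answer: 40.4908%


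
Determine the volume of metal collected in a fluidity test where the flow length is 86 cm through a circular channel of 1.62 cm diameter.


Formula: V = pi * (d/2)^2 * L  (cylinder volume)
Radius = 1.62/2 = 0.81 cm
V = pi * 0.81^2 * 86 = 177.2631 cm^3

Final answer: 177.2631 cm^3


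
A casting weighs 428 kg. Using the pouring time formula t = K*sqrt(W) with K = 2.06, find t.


Formula: t = K * sqrt(W)
sqrt(W) = sqrt(428) = 20.68816
t = 2.06 * 20.68816 = 42.6176 s

Answer: 42.6176 s


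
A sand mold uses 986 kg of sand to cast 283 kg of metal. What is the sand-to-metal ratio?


Formula: Sand-to-Metal Ratio = W_sand / W_metal
Ratio = 986 kg / 283 kg = 3.4841

Final answer: 3.4841


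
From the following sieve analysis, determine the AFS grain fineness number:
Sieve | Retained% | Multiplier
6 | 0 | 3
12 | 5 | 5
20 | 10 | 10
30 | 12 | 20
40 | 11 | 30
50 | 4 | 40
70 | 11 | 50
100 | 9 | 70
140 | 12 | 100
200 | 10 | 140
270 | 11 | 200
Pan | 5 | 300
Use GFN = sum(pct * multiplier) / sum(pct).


Formula: GFN = sum(pct * multiplier) / sum(pct)
sum(pct * multiplier) = 8335
sum(pct) = 100
GFN = 8335 / 100 = 83.35

83.35


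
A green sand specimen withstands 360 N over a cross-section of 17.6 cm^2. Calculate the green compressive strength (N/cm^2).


Formula: Compressive Strength = Force / Area
Strength = 360 N / 17.6 cm^2 = 20.4545 N/cm^2

20.4545 N/cm^2


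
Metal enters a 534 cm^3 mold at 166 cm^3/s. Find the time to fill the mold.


Formula: t_fill = V_mold / Q_flow
t = 534 cm^3 / 166 cm^3/s = 3.2169 s

3.2169 s


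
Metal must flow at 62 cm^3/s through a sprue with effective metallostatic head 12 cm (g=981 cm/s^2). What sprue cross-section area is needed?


Formula: v = sqrt(2*g*h), A = Q/v
Velocity: v = sqrt(2 * 981 * 12) = sqrt(23544) = 153.4405 cm/s
Sprue area: A = Q / v = 62 / 153.4405 = 0.4041 cm^2

Answer: 0.4041 cm^2


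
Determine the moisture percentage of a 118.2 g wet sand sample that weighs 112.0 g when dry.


Formula: MC = (W_wet - W_dry) / W_wet * 100
Water mass = 118.2 - 112.0 = 6.2 g
MC = 6.2 / 118.2 * 100 = 5.2453%

Answer: 5.2453%


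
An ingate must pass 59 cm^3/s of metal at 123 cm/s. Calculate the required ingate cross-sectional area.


Formula: A_ingate = Q / v  (continuity equation)
A = 59 cm^3/s / 123 cm/s = 0.4797 cm^2


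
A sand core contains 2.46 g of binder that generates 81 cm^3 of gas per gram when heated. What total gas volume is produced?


Formula: V_gas = W_binder * gas_evolution_rate
V = 2.46 g * 81 cm^3/g = 199.2600 cm^3

Answer: 199.2600 cm^3


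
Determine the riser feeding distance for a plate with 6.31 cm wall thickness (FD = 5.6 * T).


Formula: FD = 5.6 * T  (riser feeding-distance rule)
FD = 5.6 * 6.31 cm = 35.3360 cm

Answer: 35.3360 cm


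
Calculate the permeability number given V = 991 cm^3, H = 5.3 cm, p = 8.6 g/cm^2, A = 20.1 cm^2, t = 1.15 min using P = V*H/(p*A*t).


Formula: Permeability Number P = (V * H) / (p * A * t)
Numerator: V * H = 991 * 5.3 = 5252.3
Denominator: p * A * t = 8.6 * 20.1 * 1.15 = 198.789
P = 5252.3 / 198.789 = 26.4215

Answer: 26.4215


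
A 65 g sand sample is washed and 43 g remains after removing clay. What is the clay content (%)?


Formula: Clay% = (W_total - W_washed) / W_total * 100
Clay mass = 65 - 43 = 22 g
Clay% = 22 / 65 * 100 = 33.8462%

Answer: 33.8462%


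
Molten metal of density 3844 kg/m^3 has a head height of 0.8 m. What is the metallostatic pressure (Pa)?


Formula: P = rho * g * h
rho * g = 3844 * 9.81 = 37709.64 N/m^3
P = 37709.64 * 0.8 = 30167.7120 Pa

30167.7120 Pa


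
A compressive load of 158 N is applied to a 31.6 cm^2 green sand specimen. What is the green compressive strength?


Formula: Compressive Strength = Force / Area
Strength = 158 N / 31.6 cm^2 = 5.0000 N/cm^2

5.0000 N/cm^2


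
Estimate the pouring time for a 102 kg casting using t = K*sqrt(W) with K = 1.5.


Formula: t = K * sqrt(W)
sqrt(W) = sqrt(102) = 10.09950
t = 1.5 * 10.09950 = 15.1493 s

15.1493 s


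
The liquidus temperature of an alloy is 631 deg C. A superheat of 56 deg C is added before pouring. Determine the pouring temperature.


Formula: T_pour = T_melt + Superheat
T_pour = 631 + 56 = 687 deg C

Answer: 687 deg C


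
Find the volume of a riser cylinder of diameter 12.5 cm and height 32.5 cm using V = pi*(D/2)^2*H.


Formula: V = pi * (D/2)^2 * H  (cylinder volume)
Radius = D/2 = 12.5/2 = 6.25 cm
V = pi * 6.25^2 * 32.5 = 3988.3500 cm^3

Answer: 3988.3500 cm^3


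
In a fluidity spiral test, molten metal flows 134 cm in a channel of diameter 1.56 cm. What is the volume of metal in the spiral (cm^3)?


Formula: V = pi * (d/2)^2 * L  (cylinder volume)
Radius = 1.56/2 = 0.78 cm
V = pi * 0.78^2 * 134 = 256.1202 cm^3

Final answer: 256.1202 cm^3


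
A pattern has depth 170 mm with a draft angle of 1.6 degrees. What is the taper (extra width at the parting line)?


Formula: taper = depth * tan(draft_angle)
tan(1.6 deg) = 0.0279325
taper = 170 mm * 0.0279325 = 4.7485 mm


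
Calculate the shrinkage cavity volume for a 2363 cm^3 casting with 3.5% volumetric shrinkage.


Formula: V_shrink = V_casting * shrinkage_pct / 100
V_shrink = 2363 cm^3 * 3.5 / 100 = 82.7050 cm^3

82.7050 cm^3


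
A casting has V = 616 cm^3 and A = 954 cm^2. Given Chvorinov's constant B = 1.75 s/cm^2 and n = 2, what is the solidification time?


Formula: t_s = B * (V/A)^n  (Chvorinov's rule, n=2)
Modulus M = V/A = 616/954 = 0.645702 cm
M^2 = 0.645702^2 = 0.416931 cm^2
t_s = 1.75 * 0.416931 = 0.7296 s


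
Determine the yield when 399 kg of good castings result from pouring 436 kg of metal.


Formula: Casting Yield = (W_good / W_total) * 100
Yield = (399 kg / 436 kg) * 100 = 91.5138%

Answer: 91.5138%


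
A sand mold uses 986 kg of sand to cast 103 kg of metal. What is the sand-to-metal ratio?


Formula: Sand-to-Metal Ratio = W_sand / W_metal
Ratio = 986 kg / 103 kg = 9.5728

Final answer: 9.5728


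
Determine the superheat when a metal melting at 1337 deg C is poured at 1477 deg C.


Formula: Superheat = T_pour - T_melt
Superheat = 1477 - 1337 = 140 deg C

140 deg C


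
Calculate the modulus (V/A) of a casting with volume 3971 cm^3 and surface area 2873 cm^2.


Formula: Casting Modulus M = V / A
M = 3971 cm^3 / 2873 cm^2 = 1.3822 cm

Final answer: 1.3822 cm


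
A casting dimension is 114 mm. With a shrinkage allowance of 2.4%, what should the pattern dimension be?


Formula: L_pattern = L_casting * (1 + shrinkage_rate/100)
Shrinkage factor = 1 + 2.4/100 = 1.024
L_pattern = 114 mm * 1.024 = 116.7360 mm

Answer: 116.7360 mm


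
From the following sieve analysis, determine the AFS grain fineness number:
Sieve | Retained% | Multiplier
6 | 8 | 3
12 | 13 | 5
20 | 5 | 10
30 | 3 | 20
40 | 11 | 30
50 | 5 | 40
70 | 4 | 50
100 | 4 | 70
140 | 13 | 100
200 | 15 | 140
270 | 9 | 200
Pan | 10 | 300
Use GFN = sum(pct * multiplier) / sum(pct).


Formula: GFN = sum(pct * multiplier) / sum(pct)
sum(pct * multiplier) = 9409
sum(pct) = 100
GFN = 9409 / 100 = 94.09

94.09


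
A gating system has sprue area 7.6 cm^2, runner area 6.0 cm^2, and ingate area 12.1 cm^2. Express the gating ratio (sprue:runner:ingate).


Sprue:Runner:Ingate = 1 : 6.0/7.6 : 12.1/7.6 = 1:0.79:1.59


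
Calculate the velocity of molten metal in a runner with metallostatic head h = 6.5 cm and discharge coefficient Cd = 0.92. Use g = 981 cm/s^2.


Formula: v = Cd * sqrt(2 * g * h)  (Torricelli with discharge coefficient)
2*g*h = 2 * 981 * 6.5 = 12753.0 cm^2/s^2
sqrt(12753.0) = 112.92918 cm/s
v = 0.92 * 112.92918 = 103.8948 cm/s

Answer: 103.8948 cm/s


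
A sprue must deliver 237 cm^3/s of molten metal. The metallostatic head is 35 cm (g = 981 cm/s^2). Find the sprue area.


Formula: v = sqrt(2*g*h), A = Q/v
Velocity: v = sqrt(2 * 981 * 35) = sqrt(68670) = 262.0496 cm/s
Sprue area: A = Q / v = 237 / 262.0496 = 0.9044 cm^2

0.9044 cm^2


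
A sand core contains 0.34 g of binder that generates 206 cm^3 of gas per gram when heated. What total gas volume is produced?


Formula: V_gas = W_binder * gas_evolution_rate
V = 0.34 g * 206 cm^3/g = 70.0400 cm^3


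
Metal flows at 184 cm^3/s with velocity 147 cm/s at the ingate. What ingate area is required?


Formula: A_ingate = Q / v  (continuity equation)
A = 184 cm^3/s / 147 cm/s = 1.2517 cm^2

1.2517 cm^2


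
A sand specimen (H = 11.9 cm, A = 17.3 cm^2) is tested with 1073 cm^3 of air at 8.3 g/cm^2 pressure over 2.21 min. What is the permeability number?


Formula: Permeability Number P = (V * H) / (p * A * t)
Numerator: V * H = 1073 * 11.9 = 12768.7
Denominator: p * A * t = 8.3 * 17.3 * 2.21 = 317.3339
P = 12768.7 / 317.3339 = 40.2374

Answer: 40.2374


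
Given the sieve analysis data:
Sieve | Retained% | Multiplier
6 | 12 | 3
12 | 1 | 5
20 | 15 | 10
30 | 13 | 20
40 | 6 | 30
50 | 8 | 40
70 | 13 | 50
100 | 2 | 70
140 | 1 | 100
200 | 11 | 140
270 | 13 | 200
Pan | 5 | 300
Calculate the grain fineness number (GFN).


Formula: GFN = sum(pct * multiplier) / sum(pct)
sum(pct * multiplier) = 7481
sum(pct) = 100
GFN = 7481 / 100 = 74.81

Final answer: 74.81


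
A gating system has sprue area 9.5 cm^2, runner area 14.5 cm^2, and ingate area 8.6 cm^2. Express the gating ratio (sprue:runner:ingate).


Sprue:Runner:Ingate = 1 : 14.5/9.5 : 8.6/9.5 = 1:1.53:0.91


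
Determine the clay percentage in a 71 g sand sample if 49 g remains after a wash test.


Formula: Clay% = (W_total - W_washed) / W_total * 100
Clay mass = 71 - 49 = 22 g
Clay% = 22 / 71 * 100 = 30.9859%

Answer: 30.9859%


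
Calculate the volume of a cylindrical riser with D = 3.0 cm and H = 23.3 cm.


Formula: V = pi * (D/2)^2 * H  (cylinder volume)
Radius = D/2 = 3.0/2 = 1.5 cm
V = pi * 1.5^2 * 23.3 = 164.6980 cm^3

Final answer: 164.6980 cm^3


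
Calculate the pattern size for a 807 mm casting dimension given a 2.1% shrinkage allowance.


Formula: L_pattern = L_casting * (1 + shrinkage_rate/100)
Shrinkage factor = 1 + 2.1/100 = 1.021
L_pattern = 807 mm * 1.021 = 823.9470 mm

823.9470 mm
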